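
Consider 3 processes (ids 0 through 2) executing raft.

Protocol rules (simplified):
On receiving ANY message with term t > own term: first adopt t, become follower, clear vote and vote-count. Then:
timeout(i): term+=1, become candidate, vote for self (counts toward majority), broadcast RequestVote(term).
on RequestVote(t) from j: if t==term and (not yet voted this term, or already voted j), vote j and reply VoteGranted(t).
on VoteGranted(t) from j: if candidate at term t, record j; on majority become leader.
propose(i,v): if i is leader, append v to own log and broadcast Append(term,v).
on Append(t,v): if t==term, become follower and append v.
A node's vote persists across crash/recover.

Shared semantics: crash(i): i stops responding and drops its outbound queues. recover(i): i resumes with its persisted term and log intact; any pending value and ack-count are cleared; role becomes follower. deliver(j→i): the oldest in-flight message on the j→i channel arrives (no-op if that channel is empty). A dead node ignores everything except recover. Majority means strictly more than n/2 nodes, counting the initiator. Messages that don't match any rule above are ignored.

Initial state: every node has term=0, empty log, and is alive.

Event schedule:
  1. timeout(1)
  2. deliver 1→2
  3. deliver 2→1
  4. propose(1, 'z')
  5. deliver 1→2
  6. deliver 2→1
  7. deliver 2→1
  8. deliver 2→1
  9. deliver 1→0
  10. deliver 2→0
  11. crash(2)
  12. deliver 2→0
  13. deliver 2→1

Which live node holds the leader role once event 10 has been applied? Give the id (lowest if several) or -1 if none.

step 1 timeout(1): 1={cand,t=1,log=-}
step 2 deliver 1→2: 2={foll,t=1,log=-}
step 3 deliver 2→1: 1={lead,t=1,log=-}
step 4 propose(1,'z'): 1={lead,t=1,log=z}
step 5 deliver 1→2: 2={foll,t=1,log=z}
step 6 deliver 2→1: —
step 7 deliver 2→1: —
step 8 deliver 2→1: —
step 9 deliver 1→0: 0={foll,t=1,log=-}
step 10 deliver 2→0: —

1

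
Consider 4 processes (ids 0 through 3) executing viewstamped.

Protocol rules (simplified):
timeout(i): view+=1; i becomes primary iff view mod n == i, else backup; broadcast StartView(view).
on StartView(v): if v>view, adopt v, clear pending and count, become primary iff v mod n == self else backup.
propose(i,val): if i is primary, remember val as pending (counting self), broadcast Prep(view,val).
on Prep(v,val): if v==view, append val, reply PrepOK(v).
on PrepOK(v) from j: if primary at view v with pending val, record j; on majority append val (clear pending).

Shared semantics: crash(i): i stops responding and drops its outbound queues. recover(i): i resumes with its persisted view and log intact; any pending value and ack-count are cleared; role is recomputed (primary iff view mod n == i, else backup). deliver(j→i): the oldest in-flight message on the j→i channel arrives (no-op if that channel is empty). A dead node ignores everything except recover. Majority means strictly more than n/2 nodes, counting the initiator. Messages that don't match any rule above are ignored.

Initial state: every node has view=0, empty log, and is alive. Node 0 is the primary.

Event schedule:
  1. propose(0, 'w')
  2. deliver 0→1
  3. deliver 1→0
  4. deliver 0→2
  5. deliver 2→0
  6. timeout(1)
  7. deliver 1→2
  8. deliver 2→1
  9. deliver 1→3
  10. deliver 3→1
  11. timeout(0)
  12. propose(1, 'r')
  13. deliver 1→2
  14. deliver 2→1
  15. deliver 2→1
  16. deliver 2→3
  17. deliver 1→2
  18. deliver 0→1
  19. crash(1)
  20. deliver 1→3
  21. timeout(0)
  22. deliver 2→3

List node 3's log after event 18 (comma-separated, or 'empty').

e1 propose(0,'w'): ·
e2 deliver 0→1: 1[back,v=0,w]
e3 deliver 1→0: ·
e4 deliver 0→2: 2[back,v=0,w]
e5 deliver 2→0: 0[prim,v=0,w]
e6 timeout(1): 1[prim,v=1,w]
e7 deliver 1→2: 2[back,v=1,w]
e8 deliver 2→1: ·
e9 deliver 1→3: 3[back,v=1,-]
e10 deliver 3→1: ·
e11 timeout(0): 0[back,v=1,w]
e12 propose(1,'r'): ·
e13 deliver 1→2: 2[back,v=1,w,r]
e14 deliver 2→1: ·
e15 deliver 2→1: ·
e16 deliver 2→3: ·
e17 deliver 1→2: ·
e18 deliver 0→1: ·

empty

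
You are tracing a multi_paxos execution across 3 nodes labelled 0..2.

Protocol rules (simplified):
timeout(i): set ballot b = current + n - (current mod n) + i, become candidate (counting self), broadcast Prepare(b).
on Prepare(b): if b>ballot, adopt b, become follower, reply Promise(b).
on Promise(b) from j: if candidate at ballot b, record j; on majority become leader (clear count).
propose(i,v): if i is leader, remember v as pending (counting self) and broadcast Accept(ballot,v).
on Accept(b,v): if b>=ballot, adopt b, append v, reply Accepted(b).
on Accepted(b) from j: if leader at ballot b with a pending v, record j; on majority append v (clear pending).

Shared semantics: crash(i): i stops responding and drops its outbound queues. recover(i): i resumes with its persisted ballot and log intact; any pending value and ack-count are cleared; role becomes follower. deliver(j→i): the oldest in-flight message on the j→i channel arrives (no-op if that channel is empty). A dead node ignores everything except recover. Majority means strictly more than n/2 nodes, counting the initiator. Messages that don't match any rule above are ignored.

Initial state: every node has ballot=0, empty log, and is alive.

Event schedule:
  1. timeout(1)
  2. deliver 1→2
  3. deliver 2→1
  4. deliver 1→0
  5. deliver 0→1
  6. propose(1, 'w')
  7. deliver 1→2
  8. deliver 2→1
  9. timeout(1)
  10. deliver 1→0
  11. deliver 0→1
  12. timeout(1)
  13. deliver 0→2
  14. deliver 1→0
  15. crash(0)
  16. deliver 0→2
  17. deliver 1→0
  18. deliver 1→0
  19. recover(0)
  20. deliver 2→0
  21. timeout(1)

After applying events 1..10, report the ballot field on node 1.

1. timeout(1):  <1:cand b4 ->
2. deliver 1→2:  <2:foll b4 ->
3. deliver 2→1:  <1:lead b4 ->
4. deliver 1→0:  <0:foll b4 ->
5. deliver 0→1:  nop
6. propose(1,'w'):  nop
7. deliver 1→2:  <2:foll b4 w>
8. deliver 2→1:  <1:lead b4 w>
9. timeout(1):  <1:cand b7 w>
10. deliver 1→0:  <0:foll b4 w>

7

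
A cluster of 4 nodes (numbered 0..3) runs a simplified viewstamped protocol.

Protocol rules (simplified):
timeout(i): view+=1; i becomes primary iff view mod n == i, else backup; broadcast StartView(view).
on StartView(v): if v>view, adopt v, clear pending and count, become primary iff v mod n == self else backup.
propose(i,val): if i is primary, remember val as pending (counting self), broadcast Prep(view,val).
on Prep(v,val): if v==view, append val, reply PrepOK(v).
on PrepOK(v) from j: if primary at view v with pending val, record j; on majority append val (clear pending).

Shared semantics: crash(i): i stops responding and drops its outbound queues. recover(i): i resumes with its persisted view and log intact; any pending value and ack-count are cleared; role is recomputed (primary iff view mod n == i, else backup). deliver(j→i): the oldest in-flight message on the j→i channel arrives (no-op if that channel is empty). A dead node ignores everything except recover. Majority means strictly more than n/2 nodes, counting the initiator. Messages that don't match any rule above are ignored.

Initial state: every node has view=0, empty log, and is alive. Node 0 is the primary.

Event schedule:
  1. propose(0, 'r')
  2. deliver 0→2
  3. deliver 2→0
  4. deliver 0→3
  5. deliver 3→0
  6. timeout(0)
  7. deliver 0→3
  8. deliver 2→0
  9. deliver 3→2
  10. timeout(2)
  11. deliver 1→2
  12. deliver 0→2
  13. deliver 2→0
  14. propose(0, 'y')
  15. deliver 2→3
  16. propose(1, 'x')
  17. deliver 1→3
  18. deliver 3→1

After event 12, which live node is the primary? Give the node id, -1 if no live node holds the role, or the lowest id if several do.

-1

step 1 propose(0,'r'): —
step 2 deliver 0→2: 2={back,v=0,log=r}
step 3 deliver 2→0: —
step 4 deliver 0→3: 3={back,v=0,log=r}
step 5 deliver 3→0: 0={prim,v=0,log=r}
step 6 timeout(0): 0={back,v=1,log=r}
step 7 deliver 0→3: 3={back,v=1,log=r}
step 8 deliver 2→0: —
step 9 deliver 3→2: —
step 10 timeout(2): 2={back,v=1,log=r}
step 11 deliver 1→2: —
step 12 deliver 0→2: —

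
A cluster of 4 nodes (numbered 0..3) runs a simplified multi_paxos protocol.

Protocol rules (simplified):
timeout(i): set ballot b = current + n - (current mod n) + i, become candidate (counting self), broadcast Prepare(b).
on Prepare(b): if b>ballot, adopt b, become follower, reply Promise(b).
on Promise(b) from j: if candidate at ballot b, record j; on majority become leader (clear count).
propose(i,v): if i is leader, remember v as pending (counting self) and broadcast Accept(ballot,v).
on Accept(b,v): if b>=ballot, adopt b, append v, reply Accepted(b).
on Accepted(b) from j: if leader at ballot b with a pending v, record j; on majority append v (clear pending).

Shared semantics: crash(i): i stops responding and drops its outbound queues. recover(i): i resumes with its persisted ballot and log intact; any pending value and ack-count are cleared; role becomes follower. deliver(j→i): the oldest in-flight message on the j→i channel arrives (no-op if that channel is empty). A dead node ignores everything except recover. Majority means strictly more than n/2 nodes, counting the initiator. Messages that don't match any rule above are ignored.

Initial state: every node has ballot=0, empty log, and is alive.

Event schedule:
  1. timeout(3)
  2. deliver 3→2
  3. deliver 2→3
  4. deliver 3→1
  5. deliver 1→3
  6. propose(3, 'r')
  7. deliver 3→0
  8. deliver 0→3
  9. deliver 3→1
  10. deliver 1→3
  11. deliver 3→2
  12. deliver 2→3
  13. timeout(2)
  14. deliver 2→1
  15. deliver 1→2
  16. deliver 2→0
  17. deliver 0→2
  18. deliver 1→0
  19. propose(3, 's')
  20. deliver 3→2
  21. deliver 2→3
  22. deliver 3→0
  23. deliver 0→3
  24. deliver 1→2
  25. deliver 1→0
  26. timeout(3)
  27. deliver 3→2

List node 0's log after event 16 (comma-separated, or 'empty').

empty

e1 timeout(3): 3[cand,b=7,-]
e2 deliver 3→2: 2[foll,b=7,-]
e3 deliver 2→3: ·
e4 deliver 3→1: 1[foll,b=7,-]
e5 deliver 1→3: 3[lead,b=7,-]
e6 propose(3,'r'): ·
e7 deliver 3→0: 0[foll,b=7,-]
e8 deliver 0→3: ·
e9 deliver 3→1: 1[foll,b=7,r]
e10 deliver 1→3: ·
e11 deliver 3→2: 2[foll,b=7,r]
e12 deliver 2→3: 3[lead,b=7,r]
e13 timeout(2): 2[cand,b=10,r]
e14 deliver 2→1: 1[foll,b=10,r]
e15 deliver 1→2: ·
e16 deliver 2→0: 0[foll,b=10,-]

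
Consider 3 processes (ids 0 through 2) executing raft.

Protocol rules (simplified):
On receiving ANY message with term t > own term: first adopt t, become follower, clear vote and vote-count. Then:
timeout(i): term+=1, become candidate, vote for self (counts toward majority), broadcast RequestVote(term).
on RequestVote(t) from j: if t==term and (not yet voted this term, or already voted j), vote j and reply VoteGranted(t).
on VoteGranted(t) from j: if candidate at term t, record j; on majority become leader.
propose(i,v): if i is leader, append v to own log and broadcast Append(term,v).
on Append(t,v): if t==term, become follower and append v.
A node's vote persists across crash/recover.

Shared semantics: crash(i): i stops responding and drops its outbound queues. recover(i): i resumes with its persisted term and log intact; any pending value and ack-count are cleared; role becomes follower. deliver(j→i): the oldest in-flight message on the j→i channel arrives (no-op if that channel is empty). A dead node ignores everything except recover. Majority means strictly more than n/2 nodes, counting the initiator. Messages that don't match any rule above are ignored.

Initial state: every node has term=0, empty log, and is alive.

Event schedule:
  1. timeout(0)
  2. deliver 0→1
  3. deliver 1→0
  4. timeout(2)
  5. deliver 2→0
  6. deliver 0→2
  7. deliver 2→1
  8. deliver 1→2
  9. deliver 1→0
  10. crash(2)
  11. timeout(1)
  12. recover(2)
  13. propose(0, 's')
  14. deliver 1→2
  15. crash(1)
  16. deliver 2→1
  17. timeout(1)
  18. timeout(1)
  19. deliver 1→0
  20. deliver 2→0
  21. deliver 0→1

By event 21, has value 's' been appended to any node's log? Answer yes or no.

[1] timeout(0) → N0(cand t1 [-])
[2] deliver 0→1 → N1(foll t1 [-])
[3] deliver 1→0 → N0(lead t1 [-])
[4] timeout(2) → N2(cand t1 [-])
[5] deliver 2→0 → ∅
[6] deliver 0→2 → ∅
[7] deliver 2→1 → ∅
[8] deliver 1→2 → ∅
[9] deliver 1→0 → ∅
[10] crash(2) → N2(✗cand t1 [-])
[11] timeout(1) → N1(cand t2 [-])
[12] recover(2) → N2(foll t1 [-])
[13] propose(0,'s') → N0(lead t1 [s])
[14] deliver 1→2 → N2(foll t2 [-])
[15] crash(1) → N1(✗cand t2 [-])
[16] deliver 2→1 → ∅
[17] timeout(1) → ∅
[18] timeout(1) → ∅
[19] deliver 1→0 → ∅
[20] deliver 2→0 → ∅
[21] deliver 0→1 → ∅

yes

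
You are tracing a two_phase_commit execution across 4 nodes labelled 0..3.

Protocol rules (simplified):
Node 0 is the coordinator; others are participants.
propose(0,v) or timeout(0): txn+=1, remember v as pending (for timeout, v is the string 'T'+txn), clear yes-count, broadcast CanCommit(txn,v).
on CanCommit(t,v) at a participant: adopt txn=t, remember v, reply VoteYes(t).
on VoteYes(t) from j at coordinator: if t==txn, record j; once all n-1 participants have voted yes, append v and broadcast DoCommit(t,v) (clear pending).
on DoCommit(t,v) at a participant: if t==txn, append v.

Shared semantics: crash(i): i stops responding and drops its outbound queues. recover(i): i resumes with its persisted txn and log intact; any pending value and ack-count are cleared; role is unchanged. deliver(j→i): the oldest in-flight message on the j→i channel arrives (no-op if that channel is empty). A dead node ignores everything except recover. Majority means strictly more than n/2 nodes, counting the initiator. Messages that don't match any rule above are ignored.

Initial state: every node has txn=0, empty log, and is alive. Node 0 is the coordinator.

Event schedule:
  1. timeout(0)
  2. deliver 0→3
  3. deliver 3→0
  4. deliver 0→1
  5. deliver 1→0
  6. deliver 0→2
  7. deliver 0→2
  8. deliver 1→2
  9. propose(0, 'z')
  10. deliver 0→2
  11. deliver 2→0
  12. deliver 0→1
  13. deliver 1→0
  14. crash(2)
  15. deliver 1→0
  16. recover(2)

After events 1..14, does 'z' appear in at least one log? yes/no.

no

after 1 — timeout(0): n0:coor/t1/[-]
after 2 — deliver 0→3: n3:part/t1/[-]
after 3 — deliver 3→0: ·
after 4 — deliver 0→1: n1:part/t1/[-]
after 5 — deliver 1→0: ·
after 6 — deliver 0→2: n2:part/t1/[-]
after 7 — deliver 0→2: ·
after 8 — deliver 1→2: ·
after 9 — propose(0,'z'): n0:coor/t2/[-]
after 10 — deliver 0→2: n2:part/t2/[-]
after 11 — deliver 2→0: ·
after 12 — deliver 0→1: n1:part/t2/[-]
after 13 — deliver 1→0: ·
after 14 — crash(2): n2:✗part/t2/[-]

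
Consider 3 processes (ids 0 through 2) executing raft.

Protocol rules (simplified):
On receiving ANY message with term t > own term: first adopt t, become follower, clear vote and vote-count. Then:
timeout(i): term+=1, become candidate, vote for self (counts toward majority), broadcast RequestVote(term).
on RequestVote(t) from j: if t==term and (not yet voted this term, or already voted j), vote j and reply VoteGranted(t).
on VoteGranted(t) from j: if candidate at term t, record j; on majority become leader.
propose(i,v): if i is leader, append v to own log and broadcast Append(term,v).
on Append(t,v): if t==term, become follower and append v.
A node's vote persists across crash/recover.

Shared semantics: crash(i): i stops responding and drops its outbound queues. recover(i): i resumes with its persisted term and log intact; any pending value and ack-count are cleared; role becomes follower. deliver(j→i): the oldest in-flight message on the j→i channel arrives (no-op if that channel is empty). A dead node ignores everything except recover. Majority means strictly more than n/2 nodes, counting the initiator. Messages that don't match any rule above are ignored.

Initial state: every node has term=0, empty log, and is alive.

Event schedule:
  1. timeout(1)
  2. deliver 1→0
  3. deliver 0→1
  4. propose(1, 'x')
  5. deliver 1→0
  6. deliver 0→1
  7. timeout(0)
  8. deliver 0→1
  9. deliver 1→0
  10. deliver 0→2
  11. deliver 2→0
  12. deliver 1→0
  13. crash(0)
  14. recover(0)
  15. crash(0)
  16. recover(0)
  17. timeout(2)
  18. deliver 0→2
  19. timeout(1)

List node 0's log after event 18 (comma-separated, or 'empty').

x

step 1 timeout(1): 1={cand,t=1,log=-}
step 2 deliver 1→0: 0={foll,t=1,log=-}
step 3 deliver 0→1: 1={lead,t=1,log=-}
step 4 propose(1,'x'): 1={lead,t=1,log=x}
step 5 deliver 1→0: 0={foll,t=1,log=x}
step 6 deliver 0→1: —
step 7 timeout(0): 0={cand,t=2,log=x}
step 8 deliver 0→1: 1={foll,t=2,log=x}
step 9 deliver 1→0: 0={lead,t=2,log=x}
step 10 deliver 0→2: 2={foll,t=2,log=-}
step 11 deliver 2→0: —
step 12 deliver 1→0: —
step 13 crash(0): 0={✗lead,t=2,log=x}
step 14 recover(0): 0={foll,t=2,log=x}
step 15 crash(0): 0={✗foll,t=2,log=x}
step 16 recover(0): 0={foll,t=2,log=x}
step 17 timeout(2): 2={cand,t=3,log=-}
step 18 deliver 0→2: —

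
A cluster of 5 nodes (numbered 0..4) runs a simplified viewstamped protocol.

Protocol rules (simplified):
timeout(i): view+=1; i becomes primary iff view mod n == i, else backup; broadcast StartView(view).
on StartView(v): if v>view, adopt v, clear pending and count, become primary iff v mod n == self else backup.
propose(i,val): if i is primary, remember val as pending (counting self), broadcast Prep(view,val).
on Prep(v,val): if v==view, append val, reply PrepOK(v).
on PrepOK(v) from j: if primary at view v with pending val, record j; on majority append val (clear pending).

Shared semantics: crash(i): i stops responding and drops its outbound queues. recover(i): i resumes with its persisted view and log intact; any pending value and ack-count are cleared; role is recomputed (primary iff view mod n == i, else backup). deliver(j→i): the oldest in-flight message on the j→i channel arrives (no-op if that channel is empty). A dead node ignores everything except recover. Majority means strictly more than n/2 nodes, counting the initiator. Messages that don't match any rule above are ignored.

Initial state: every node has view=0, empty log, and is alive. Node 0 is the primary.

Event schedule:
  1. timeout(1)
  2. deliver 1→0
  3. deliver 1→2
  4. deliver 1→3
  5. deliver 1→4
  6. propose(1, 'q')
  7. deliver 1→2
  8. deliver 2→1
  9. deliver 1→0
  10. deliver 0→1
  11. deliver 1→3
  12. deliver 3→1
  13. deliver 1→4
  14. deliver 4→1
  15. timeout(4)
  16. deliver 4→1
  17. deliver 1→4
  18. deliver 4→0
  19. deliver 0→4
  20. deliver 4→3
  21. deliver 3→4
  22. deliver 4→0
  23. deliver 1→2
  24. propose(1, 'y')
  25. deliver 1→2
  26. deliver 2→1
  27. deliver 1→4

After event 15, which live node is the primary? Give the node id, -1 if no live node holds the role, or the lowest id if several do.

1. timeout(1):  <1:prim v1 ->
2. deliver 1→0:  <0:back v1 ->
3. deliver 1→2:  <2:back v1 ->
4. deliver 1→3:  <3:back v1 ->
5. deliver 1→4:  <4:back v1 ->
6. propose(1,'q'):  nop
7. deliver 1→2:  <2:back v1 q>
8. deliver 2→1:  nop
9. deliver 1→0:  <0:back v1 q>
10. deliver 0→1:  <1:prim v1 q>
11. deliver 1→3:  <3:back v1 q>
12. deliver 3→1:  nop
13. deliver 1→4:  <4:back v1 q>
14. deliver 4→1:  nop
15. timeout(4):  <4:back v2 q>

1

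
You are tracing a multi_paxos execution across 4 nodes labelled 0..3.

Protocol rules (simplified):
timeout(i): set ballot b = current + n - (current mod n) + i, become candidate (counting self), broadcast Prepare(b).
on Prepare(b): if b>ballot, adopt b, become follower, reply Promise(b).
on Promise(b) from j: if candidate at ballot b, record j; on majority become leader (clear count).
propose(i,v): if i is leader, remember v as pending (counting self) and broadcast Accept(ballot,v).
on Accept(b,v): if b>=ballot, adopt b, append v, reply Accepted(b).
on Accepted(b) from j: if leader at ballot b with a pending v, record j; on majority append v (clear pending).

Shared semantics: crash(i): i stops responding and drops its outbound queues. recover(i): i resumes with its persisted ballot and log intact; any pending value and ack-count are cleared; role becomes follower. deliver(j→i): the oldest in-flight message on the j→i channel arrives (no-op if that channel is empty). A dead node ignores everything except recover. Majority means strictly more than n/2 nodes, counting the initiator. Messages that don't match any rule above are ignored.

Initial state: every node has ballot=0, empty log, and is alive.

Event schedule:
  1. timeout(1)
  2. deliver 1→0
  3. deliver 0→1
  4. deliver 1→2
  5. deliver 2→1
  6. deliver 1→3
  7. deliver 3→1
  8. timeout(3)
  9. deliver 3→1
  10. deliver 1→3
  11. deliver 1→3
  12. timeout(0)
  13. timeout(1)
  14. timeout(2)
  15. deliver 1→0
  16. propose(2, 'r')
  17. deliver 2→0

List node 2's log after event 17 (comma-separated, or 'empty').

empty

1. timeout(1):  <1:cand b5 ->
2. deliver 1→0:  <0:foll b5 ->
3. deliver 0→1:  nop
4. deliver 1→2:  <2:foll b5 ->
5. deliver 2→1:  <1:lead b5 ->
6. deliver 1→3:  <3:foll b5 ->
7. deliver 3→1:  nop
8. timeout(3):  <3:cand b11 ->
9. deliver 3→1:  <1:foll b11 ->
10. deliver 1→3:  nop
11. deliver 1→3:  nop
12. timeout(0):  <0:cand b8 ->
13. timeout(1):  <1:cand b13 ->
14. timeout(2):  <2:cand b10 ->
15. deliver 1→0:  <0:foll b13 ->
16. propose(2,'r'):  nop
17. deliver 2→0:  nop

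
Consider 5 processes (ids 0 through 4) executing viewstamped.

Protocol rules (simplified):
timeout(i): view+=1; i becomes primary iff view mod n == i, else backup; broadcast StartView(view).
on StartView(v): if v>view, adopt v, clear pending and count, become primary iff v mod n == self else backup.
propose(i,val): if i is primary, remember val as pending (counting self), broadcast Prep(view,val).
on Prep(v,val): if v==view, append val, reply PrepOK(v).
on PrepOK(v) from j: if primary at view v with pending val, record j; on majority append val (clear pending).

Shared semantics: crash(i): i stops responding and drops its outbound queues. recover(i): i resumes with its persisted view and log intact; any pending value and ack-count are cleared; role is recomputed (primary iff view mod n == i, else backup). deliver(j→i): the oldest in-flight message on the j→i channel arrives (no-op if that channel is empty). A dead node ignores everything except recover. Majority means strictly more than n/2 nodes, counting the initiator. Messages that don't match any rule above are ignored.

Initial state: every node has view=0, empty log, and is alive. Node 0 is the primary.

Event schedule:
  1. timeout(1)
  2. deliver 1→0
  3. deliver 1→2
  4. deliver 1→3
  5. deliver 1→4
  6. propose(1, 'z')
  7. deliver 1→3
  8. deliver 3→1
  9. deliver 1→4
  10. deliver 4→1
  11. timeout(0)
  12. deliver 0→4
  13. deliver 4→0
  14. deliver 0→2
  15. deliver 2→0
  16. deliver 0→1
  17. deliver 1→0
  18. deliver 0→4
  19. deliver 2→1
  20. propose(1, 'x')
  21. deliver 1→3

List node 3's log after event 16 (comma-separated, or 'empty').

z

e1 timeout(1): 1[prim,v=1,-]
e2 deliver 1→0: 0[back,v=1,-]
e3 deliver 1→2: 2[back,v=1,-]
e4 deliver 1→3: 3[back,v=1,-]
e5 deliver 1→4: 4[back,v=1,-]
e6 propose(1,'z'): ·
e7 deliver 1→3: 3[back,v=1,z]
e8 deliver 3→1: ·
e9 deliver 1→4: 4[back,v=1,z]
e10 deliver 4→1: 1[prim,v=1,z]
e11 timeout(0): 0[back,v=2,-]
e12 deliver 0→4: 4[back,v=2,z]
e13 deliver 4→0: ·
e14 deliver 0→2: 2[prim,v=2,-]
e15 deliver 2→0: ·
e16 deliver 0→1: 1[back,v=2,z]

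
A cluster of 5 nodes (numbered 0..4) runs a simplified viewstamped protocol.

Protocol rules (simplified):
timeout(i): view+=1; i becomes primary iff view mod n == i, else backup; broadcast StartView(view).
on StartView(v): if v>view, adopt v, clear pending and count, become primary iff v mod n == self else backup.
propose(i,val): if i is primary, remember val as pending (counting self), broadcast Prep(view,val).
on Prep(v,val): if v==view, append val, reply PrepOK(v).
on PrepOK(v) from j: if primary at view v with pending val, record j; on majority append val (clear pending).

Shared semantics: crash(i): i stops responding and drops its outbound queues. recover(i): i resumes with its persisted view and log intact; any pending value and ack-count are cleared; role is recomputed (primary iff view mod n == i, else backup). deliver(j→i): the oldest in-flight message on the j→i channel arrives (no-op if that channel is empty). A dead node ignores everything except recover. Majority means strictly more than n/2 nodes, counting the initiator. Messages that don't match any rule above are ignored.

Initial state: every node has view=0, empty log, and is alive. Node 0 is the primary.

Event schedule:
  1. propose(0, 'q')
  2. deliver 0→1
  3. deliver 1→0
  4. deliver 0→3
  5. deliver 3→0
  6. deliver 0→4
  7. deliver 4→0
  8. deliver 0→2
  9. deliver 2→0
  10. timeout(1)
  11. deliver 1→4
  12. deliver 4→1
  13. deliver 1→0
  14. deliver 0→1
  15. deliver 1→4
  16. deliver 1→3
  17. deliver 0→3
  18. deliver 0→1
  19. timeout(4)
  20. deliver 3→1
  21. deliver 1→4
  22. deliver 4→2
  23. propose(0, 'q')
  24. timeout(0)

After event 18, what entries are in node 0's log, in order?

q

after 1 — propose(0,'q'): ·
after 2 — deliver 0→1: n1:back/v0/[q]
after 3 — deliver 1→0: ·
after 4 — deliver 0→3: n3:back/v0/[q]
after 5 — deliver 3→0: n0:prim/v0/[q]
after 6 — deliver 0→4: n4:back/v0/[q]
after 7 — deliver 4→0: ·
after 8 — deliver 0→2: n2:back/v0/[q]
after 9 — deliver 2→0: ·
after 10 — timeout(1): n1:prim/v1/[q]
after 11 — deliver 1→4: n4:back/v1/[q]
after 12 — deliver 4→1: ·
after 13 — deliver 1→0: n0:back/v1/[q]
after 14 — deliver 0→1: ·
after 15 — deliver 1→4: ·
after 16 — deliver 1→3: n3:back/v1/[q]
after 17 — deliver 0→3: ·
after 18 — deliver 0→1: ·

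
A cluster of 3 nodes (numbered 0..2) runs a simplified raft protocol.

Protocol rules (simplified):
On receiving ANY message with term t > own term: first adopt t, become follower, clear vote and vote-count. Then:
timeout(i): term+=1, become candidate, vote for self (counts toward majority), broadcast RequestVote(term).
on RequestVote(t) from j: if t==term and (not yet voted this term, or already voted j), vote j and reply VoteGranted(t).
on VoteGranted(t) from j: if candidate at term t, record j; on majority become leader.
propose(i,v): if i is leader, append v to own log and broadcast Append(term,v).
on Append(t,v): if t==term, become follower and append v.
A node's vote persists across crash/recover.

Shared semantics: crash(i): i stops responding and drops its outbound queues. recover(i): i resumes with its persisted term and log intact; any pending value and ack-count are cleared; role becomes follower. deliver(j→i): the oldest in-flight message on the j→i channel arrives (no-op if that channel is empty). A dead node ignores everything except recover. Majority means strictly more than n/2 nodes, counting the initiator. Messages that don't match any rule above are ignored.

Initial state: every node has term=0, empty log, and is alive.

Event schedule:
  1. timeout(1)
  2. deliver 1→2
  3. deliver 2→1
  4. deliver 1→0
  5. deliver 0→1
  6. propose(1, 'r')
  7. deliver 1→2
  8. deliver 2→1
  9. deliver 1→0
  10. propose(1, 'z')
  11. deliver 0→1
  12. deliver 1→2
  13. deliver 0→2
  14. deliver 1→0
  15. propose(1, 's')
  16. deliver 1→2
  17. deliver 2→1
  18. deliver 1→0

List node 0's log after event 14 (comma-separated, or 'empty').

step 1 timeout(1): 1={cand,t=1,log=-}
step 2 deliver 1→2: 2={foll,t=1,log=-}
step 3 deliver 2→1: 1={lead,t=1,log=-}
step 4 deliver 1→0: 0={foll,t=1,log=-}
step 5 deliver 0→1: —
step 6 propose(1,'r'): 1={lead,t=1,log=r}
step 7 deliver 1→2: 2={foll,t=1,log=r}
step 8 deliver 2→1: —
step 9 deliver 1→0: 0={foll,t=1,log=r}
step 10 propose(1,'z'): 1={lead,t=1,log=r,z}
step 11 deliver 0→1: —
step 12 deliver 1→2: 2={foll,t=1,log=r,z}
step 13 deliver 0→2: —
step 14 deliver 1→0: 0={foll,t=1,log=r,z}

r,z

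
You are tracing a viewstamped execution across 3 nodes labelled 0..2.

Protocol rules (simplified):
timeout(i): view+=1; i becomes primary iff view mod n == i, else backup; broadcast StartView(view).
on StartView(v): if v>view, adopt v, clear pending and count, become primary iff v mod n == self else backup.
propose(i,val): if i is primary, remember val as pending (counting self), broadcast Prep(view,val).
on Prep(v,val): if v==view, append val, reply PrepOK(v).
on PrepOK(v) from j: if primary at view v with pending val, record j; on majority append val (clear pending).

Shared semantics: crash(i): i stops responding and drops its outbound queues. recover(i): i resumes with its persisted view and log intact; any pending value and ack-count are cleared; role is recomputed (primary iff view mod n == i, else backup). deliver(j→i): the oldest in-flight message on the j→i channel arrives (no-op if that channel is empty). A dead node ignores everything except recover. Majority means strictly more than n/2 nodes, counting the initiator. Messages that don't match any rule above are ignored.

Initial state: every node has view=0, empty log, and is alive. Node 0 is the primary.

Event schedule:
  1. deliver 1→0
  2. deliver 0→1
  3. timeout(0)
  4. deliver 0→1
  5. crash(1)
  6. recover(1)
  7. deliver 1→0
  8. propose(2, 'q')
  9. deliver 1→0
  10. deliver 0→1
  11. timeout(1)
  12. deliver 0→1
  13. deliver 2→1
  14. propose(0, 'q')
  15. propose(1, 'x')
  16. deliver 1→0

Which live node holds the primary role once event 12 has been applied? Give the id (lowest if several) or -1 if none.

after 1 — deliver 1→0: ·
after 2 — deliver 0→1: ·
after 3 — timeout(0): n0:back/v1/[-]
after 4 — deliver 0→1: n1:prim/v1/[-]
after 5 — crash(1): n1:✗prim/v1/[-]
after 6 — recover(1): n1:prim/v1/[-]
after 7 — deliver 1→0: ·
after 8 — propose(2,'q'): ·
after 9 — deliver 1→0: ·
after 10 — deliver 0→1: ·
after 11 — timeout(1): n1:back/v2/[-]
after 12 — deliver 0→1: ·

-1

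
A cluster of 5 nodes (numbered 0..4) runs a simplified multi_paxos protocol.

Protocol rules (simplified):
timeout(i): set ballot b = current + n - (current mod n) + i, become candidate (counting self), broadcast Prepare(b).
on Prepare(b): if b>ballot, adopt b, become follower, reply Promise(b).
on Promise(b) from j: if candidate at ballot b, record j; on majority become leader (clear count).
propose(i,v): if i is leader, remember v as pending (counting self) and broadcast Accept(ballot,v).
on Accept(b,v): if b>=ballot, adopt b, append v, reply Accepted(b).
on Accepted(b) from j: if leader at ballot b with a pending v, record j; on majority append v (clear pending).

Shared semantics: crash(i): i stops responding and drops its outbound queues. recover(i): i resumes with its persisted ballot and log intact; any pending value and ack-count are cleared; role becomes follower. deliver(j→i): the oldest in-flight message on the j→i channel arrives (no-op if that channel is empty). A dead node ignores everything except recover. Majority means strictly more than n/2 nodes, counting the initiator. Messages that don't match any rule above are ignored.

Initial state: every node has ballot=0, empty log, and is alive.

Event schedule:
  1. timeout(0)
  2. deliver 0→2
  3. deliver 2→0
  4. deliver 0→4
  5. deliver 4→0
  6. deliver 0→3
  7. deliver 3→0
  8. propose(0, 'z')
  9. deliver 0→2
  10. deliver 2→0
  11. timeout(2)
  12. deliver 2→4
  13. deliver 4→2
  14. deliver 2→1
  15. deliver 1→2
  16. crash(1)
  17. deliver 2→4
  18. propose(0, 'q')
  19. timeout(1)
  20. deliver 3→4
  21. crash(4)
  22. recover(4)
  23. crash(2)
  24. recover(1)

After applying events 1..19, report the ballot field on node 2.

12

step 1 timeout(0): 0={cand,b=5,log=-}
step 2 deliver 0→2: 2={foll,b=5,log=-}
step 3 deliver 2→0: —
step 4 deliver 0→4: 4={foll,b=5,log=-}
step 5 deliver 4→0: 0={lead,b=5,log=-}
step 6 deliver 0→3: 3={foll,b=5,log=-}
step 7 deliver 3→0: —
step 8 propose(0,'z'): —
step 9 deliver 0→2: 2={foll,b=5,log=z}
step 10 deliver 2→0: —
step 11 timeout(2): 2={cand,b=12,log=z}
step 12 deliver 2→4: 4={foll,b=12,log=-}
step 13 deliver 4→2: —
step 14 deliver 2→1: 1={foll,b=12,log=-}
step 15 deliver 1→2: 2={lead,b=12,log=z}
step 16 crash(1): 1={✗foll,b=12,log=-}
step 17 deliver 2→4: —
step 18 propose(0,'q'): —
step 19 timeout(1): —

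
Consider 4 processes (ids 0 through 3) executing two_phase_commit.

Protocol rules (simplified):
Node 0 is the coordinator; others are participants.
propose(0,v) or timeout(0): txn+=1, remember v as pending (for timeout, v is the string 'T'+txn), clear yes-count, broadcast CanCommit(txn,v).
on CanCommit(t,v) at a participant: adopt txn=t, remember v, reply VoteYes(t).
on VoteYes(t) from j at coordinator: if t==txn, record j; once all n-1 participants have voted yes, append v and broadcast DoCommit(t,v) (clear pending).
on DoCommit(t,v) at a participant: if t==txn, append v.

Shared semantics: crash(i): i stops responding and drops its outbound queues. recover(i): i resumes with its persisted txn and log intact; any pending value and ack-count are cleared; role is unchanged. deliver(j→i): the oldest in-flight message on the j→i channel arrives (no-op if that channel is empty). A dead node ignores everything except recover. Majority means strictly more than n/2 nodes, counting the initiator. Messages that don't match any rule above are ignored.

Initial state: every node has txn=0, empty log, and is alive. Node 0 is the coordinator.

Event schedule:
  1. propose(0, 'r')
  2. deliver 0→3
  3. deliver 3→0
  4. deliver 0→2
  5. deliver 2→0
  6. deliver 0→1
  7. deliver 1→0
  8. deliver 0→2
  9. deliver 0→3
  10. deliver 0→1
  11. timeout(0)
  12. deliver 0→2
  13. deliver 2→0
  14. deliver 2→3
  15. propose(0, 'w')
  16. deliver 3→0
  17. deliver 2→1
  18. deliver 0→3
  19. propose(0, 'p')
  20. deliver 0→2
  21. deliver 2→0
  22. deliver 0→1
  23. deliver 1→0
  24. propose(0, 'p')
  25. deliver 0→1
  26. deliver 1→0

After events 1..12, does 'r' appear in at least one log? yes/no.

yes

1. propose(0,'r'):  <0:coor t1 ->
2. deliver 0→3:  <3:part t1 ->
3. deliver 3→0:  nop
4. deliver 0→2:  <2:part t1 ->
5. deliver 2→0:  nop
6. deliver 0→1:  <1:part t1 ->
7. deliver 1→0:  <0:coor t1 r>
8. deliver 0→2:  <2:part t1 r>
9. deliver 0→3:  <3:part t1 r>
10. deliver 0→1:  <1:part t1 r>
11. timeout(0):  <0:coor t2 r>
12. deliver 0→2:  <2:part t2 r>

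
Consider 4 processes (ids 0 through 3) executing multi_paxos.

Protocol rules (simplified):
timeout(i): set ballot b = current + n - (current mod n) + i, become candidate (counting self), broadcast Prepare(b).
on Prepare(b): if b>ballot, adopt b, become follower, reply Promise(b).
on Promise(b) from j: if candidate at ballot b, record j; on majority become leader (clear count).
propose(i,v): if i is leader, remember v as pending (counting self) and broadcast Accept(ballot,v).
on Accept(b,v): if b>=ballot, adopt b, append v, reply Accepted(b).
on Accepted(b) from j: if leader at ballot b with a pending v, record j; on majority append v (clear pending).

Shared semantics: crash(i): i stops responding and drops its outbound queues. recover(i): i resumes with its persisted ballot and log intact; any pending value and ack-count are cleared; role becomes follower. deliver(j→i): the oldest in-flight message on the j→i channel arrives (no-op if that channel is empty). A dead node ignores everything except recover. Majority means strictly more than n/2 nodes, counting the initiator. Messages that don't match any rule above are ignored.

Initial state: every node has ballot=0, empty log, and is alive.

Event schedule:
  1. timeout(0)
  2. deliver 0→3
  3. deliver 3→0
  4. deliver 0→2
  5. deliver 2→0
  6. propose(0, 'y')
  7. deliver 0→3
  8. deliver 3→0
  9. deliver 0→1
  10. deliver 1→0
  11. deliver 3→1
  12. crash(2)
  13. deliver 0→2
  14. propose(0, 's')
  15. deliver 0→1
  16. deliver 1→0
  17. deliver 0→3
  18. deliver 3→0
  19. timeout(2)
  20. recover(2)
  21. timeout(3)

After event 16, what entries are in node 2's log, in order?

empty

e1 timeout(0): 0[cand,b=4,-]
e2 deliver 0→3: 3[foll,b=4,-]
e3 deliver 3→0: ·
e4 deliver 0→2: 2[foll,b=4,-]
e5 deliver 2→0: 0[lead,b=4,-]
e6 propose(0,'y'): ·
e7 deliver 0→3: 3[foll,b=4,y]
e8 deliver 3→0: ·
e9 deliver 0→1: 1[foll,b=4,-]
e10 deliver 1→0: ·
e11 deliver 3→1: ·
e12 crash(2): 2[✗foll,b=4,-]
e13 deliver 0→2: ·
e14 propose(0,'s'): ·
e15 deliver 0→1: 1[foll,b=4,y]
e16 deliver 1→0: ·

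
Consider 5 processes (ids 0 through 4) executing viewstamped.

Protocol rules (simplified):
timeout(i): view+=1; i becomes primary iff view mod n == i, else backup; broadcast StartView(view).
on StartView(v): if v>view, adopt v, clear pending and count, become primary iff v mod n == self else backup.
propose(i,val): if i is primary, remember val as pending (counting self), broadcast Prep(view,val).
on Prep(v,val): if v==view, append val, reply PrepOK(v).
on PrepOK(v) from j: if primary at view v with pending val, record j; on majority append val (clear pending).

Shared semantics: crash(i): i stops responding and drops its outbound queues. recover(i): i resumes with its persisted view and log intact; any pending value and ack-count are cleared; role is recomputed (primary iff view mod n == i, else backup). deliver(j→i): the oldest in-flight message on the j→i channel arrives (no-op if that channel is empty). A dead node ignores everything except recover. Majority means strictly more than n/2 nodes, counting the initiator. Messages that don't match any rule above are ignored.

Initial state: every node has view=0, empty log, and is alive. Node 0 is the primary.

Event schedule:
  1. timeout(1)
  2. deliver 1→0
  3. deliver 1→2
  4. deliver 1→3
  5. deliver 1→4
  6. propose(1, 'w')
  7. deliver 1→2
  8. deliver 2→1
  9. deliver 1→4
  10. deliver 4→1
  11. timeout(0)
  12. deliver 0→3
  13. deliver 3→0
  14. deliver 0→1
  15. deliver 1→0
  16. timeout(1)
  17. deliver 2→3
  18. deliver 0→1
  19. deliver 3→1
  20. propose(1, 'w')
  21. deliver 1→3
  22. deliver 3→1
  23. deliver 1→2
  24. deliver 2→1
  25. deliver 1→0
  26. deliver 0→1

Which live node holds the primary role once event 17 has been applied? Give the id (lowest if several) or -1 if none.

e1 timeout(1): 1[prim,v=1,-]
e2 deliver 1→0: 0[back,v=1,-]
e3 deliver 1→2: 2[back,v=1,-]
e4 deliver 1→3: 3[back,v=1,-]
e5 deliver 1→4: 4[back,v=1,-]
e6 propose(1,'w'): ·
e7 deliver 1→2: 2[back,v=1,w]
e8 deliver 2→1: ·
e9 deliver 1→4: 4[back,v=1,w]
e10 deliver 4→1: 1[prim,v=1,w]
e11 timeout(0): 0[back,v=2,-]
e12 deliver 0→3: 3[back,v=2,-]
e13 deliver 3→0: ·
e14 deliver 0→1: 1[back,v=2,w]
e15 deliver 1→0: ·
e16 timeout(1): 1[back,v=3,w]
e17 deliver 2→3: ·

-1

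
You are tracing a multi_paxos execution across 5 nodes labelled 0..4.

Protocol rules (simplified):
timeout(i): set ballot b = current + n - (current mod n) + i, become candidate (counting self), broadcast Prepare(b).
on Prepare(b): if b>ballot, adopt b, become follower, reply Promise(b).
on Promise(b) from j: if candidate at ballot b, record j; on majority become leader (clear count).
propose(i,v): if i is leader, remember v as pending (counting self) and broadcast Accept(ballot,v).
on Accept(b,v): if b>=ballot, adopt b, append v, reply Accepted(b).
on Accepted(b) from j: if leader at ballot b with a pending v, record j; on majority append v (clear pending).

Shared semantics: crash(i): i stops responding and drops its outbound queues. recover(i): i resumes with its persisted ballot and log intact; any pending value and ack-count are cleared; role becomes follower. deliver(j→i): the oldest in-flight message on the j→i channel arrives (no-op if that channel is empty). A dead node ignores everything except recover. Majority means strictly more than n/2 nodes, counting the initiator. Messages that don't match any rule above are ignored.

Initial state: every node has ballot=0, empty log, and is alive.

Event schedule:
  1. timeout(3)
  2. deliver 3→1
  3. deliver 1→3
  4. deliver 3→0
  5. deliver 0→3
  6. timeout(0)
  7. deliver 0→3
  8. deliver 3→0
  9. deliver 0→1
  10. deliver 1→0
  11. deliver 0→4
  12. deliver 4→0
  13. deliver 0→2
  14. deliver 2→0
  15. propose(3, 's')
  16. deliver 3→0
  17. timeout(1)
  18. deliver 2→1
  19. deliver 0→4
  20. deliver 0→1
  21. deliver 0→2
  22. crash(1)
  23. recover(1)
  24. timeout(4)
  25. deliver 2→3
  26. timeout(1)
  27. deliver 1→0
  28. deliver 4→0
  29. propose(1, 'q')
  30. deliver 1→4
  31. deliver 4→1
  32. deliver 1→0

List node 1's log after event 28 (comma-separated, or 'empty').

empty

step 1 timeout(3): 3={cand,b=8,log=-}
step 2 deliver 3→1: 1={foll,b=8,log=-}
step 3 deliver 1→3: —
step 4 deliver 3→0: 0={foll,b=8,log=-}
step 5 deliver 0→3: 3={lead,b=8,log=-}
step 6 timeout(0): 0={cand,b=10,log=-}
step 7 deliver 0→3: 3={foll,b=10,log=-}
step 8 deliver 3→0: —
step 9 deliver 0→1: 1={foll,b=10,log=-}
step 10 deliver 1→0: 0={lead,b=10,log=-}
step 11 deliver 0→4: 4={foll,b=10,log=-}
step 12 deliver 4→0: —
step 13 deliver 0→2: 2={foll,b=10,log=-}
step 14 deliver 2→0: —
step 15 propose(3,'s'): —
step 16 deliver 3→0: —
step 17 timeout(1): 1={cand,b=16,log=-}
step 18 deliver 2→1: —
step 19 deliver 0→4: —
step 20 deliver 0→1: —
step 21 deliver 0→2: —
step 22 crash(1): 1={✗cand,b=16,log=-}
step 23 recover(1): 1={foll,b=16,log=-}
step 24 timeout(4): 4={cand,b=19,log=-}
step 25 deliver 2→3: —
step 26 timeout(1): 1={cand,b=21,log=-}
step 27 deliver 1→0: 0={foll,b=21,log=-}
step 28 deliver 4→0: —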